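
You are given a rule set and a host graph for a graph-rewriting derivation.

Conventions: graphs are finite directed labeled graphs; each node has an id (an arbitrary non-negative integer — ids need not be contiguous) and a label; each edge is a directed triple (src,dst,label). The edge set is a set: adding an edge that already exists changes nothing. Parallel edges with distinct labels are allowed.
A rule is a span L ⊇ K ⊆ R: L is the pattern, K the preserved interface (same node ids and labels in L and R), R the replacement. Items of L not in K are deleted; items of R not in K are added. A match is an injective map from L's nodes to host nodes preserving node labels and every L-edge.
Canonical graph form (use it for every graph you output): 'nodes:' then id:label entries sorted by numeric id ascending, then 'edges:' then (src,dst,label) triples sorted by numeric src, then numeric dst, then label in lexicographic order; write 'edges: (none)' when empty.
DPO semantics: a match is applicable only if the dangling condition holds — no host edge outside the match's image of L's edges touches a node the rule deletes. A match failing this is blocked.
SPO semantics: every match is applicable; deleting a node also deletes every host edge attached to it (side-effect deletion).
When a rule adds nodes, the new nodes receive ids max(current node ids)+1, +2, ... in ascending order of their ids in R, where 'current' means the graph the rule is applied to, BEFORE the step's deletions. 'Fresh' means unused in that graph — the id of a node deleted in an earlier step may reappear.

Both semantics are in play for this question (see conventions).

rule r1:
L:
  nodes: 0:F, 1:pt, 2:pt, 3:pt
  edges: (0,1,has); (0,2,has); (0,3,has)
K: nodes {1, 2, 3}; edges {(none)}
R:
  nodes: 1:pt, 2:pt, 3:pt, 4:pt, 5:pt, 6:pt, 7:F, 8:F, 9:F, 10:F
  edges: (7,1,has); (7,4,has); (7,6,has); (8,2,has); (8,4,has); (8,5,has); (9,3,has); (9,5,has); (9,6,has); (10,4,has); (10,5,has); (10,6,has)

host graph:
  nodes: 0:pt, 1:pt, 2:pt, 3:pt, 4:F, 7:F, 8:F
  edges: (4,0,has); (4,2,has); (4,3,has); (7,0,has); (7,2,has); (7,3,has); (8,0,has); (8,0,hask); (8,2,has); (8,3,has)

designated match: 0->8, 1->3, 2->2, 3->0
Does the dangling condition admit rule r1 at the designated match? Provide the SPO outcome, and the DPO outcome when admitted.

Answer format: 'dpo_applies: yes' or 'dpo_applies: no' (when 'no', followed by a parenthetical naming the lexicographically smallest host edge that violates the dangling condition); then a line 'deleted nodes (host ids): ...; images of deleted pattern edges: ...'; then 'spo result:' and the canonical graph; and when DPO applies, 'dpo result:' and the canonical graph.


dpo_applies: no
(the rule deletes node 8, which keeps host edge (8,0,hask) outside the match image — the dangling condition fails, DPO blocks; SPO proceeds and side-deletes such edges)
deleted nodes (host ids): 8; images of deleted pattern edges: (8,0,has); (8,2,has); (8,3,has)
spo result:
nodes: 0:pt, 1:pt, 2:pt, 3:pt, 4:F, 7:F, 9:pt, 10:pt, 11:pt, 12:F, 13:F, 14:F, 15:F
edges: (4,0,has); (4,2,has); (4,3,has); (7,0,has); (7,2,has); (7,3,has); (12,3,has); (12,9,has); (12,11,has); (13,2,has); (13,9,has); (13,10,has); (14,0,has); (14,10,has); (14,11,has); (15,9,has); (15,10,has); (15,11,has)


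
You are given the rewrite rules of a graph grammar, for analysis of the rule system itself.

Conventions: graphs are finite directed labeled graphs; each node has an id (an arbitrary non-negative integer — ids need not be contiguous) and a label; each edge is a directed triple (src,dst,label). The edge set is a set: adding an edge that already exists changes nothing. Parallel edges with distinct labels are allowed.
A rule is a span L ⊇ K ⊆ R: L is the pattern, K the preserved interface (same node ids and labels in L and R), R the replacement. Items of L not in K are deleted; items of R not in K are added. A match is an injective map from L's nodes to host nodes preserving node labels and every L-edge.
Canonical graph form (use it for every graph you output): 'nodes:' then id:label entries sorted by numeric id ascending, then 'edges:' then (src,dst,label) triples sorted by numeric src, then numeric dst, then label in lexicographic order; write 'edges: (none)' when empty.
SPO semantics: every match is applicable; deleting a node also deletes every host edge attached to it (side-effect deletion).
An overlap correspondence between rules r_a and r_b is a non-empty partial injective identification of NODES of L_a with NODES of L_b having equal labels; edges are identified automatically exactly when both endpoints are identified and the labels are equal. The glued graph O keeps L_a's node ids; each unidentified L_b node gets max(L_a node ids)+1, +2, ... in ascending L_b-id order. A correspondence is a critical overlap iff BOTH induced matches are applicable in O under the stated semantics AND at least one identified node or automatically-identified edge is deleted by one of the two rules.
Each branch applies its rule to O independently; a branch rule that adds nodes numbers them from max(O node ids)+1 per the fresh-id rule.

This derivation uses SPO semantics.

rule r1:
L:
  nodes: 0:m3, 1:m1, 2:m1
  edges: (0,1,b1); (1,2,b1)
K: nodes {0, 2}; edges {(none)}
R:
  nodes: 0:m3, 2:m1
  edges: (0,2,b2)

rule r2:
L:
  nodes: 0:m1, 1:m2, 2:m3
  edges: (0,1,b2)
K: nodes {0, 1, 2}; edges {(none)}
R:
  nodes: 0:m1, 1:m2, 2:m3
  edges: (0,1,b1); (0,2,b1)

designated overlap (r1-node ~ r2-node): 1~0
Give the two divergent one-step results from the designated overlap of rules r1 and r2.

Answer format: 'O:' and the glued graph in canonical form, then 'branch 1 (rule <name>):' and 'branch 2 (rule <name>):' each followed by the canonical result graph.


O:
nodes: 0:m3, 1:m1, 2:m1, 3:m2, 4:m3
edges: (0,1,b1); (1,2,b1); (1,3,b2)
branch 1 (rule r1):
nodes: 0:m3, 2:m1, 3:m2, 4:m3
edges: (0,2,b2)
branch 2 (rule r2):
nodes: 0:m3, 1:m1, 2:m1, 3:m2, 4:m3
edges: (0,1,b1); (1,2,b1); (1,3,b1); (1,4,b1)


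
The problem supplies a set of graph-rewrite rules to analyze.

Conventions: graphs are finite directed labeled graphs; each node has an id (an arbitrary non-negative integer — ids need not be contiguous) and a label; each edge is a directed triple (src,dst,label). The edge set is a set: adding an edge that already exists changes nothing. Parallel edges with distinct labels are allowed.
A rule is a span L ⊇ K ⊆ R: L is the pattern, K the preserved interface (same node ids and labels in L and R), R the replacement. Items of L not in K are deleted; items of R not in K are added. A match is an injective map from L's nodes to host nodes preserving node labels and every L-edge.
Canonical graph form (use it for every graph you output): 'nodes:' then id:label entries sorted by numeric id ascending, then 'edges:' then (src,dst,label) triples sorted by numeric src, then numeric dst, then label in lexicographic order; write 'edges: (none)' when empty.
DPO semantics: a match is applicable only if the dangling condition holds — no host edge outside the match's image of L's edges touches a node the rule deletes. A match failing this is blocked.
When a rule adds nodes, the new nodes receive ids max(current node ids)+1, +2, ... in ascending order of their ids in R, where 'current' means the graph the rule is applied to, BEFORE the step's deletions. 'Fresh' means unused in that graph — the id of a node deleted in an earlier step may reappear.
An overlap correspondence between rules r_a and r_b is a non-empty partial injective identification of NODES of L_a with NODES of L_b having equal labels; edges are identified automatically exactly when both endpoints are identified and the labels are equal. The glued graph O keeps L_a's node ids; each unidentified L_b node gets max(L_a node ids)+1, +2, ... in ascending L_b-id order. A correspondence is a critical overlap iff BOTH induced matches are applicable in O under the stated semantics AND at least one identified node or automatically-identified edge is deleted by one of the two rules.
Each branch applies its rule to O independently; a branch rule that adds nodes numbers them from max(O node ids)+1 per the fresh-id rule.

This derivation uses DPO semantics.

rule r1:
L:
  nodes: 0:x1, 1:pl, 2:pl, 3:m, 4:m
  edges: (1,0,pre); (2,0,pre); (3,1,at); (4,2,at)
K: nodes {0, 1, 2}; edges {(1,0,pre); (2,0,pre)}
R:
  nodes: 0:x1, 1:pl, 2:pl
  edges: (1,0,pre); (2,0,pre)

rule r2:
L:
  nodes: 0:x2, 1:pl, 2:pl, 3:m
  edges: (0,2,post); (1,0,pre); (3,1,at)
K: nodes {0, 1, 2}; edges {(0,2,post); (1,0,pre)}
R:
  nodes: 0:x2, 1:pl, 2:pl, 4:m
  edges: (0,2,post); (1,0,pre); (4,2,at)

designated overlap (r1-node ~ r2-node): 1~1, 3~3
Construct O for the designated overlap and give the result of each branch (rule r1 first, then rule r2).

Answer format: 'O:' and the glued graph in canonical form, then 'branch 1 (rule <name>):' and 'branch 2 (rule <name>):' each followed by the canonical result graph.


O:
nodes: 0:x1, 1:pl, 2:pl, 3:m, 4:m, 5:x2, 6:pl
edges: (1,0,pre); (1,5,pre); (2,0,pre); (3,1,at); (4,2,at); (5,6,post)
branch 1 (rule r1):
nodes: 0:x1, 1:pl, 2:pl, 5:x2, 6:pl
edges: (1,0,pre); (1,5,pre); (2,0,pre); (5,6,post)
branch 2 (rule r2):
nodes: 0:x1, 1:pl, 2:pl, 4:m, 5:x2, 6:pl, 7:m
edges: (1,0,pre); (1,5,pre); (2,0,pre); (4,2,at); (5,6,post); (7,6,at)


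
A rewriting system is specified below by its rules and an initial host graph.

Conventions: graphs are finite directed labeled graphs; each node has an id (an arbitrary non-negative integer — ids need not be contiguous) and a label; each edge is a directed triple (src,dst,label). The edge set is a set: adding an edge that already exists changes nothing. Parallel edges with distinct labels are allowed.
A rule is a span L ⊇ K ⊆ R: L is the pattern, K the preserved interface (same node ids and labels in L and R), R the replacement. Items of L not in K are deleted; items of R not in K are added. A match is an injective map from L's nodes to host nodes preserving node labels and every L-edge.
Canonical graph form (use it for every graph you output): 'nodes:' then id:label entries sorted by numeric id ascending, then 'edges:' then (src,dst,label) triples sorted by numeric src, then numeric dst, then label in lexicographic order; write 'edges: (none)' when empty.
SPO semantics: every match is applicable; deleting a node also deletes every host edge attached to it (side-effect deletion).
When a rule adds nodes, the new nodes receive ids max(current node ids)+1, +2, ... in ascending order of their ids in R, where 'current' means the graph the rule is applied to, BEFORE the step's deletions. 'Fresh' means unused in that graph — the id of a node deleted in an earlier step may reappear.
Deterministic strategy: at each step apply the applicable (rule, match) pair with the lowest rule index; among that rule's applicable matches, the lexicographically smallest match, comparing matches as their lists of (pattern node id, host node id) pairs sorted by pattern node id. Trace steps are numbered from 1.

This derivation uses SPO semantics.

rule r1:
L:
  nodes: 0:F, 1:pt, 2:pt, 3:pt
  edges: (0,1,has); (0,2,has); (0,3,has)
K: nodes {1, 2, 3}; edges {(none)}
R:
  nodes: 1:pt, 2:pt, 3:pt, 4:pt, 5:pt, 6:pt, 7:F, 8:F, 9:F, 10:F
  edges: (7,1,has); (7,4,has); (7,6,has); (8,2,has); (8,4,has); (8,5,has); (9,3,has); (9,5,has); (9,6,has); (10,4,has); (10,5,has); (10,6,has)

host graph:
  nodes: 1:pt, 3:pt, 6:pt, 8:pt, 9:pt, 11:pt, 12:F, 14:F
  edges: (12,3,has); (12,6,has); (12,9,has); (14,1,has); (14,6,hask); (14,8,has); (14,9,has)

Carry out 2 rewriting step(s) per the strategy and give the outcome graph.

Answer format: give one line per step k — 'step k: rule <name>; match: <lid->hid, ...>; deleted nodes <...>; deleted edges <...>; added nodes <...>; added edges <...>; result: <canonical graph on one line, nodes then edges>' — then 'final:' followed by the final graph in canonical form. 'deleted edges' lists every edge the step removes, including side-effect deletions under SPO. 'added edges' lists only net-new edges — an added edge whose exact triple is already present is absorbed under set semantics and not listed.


step 1: rule r1; match: 0->12, 1->3, 2->6, 3->9; deleted nodes 12; deleted edges (12,3,has); (12,6,has); (12,9,has); added nodes 15, 16, 17, 18, 19, 20, 21; added edges (18,3,has); (18,15,has); (18,17,has); (19,6,has); (19,15,has); (19,16,has); (20,9,has); (20,16,has); (20,17,has); (21,15,has); (21,16,has); (21,17,has); result: nodes: 1:pt, 3:pt, 6:pt, 8:pt, 9:pt, 11:pt, 14:F, 15:pt, 16:pt, 17:pt, 18:F, 19:F, 20:F, 21:F edges: (14,1,has); (14,6,hask); (14,8,has); (14,9,has); (18,3,has); (18,15,has); (18,17,has); (19,6,has); (19,15,has); (19,16,has); (20,9,has); (20,16,has); (20,17,has); (21,15,has); (21,16,has); (21,17,has)
step 2: rule r1; match: 0->14, 1->1, 2->8, 3->9; deleted nodes 14; deleted edges (14,1,has); (14,6,hask); (14,8,has); (14,9,has); added nodes 22, 23, 24, 25, 26, 27, 28; added edges (25,1,has); (25,22,has); (25,24,has); (26,8,has); (26,22,has); (26,23,has); (27,9,has); (27,23,has); (27,24,has); (28,22,has); (28,23,has); (28,24,has); result: nodes: 1:pt, 3:pt, 6:pt, 8:pt, 9:pt, 11:pt, 15:pt, 16:pt, 17:pt, 18:F, 19:F, 20:F, 21:F, 22:pt, 23:pt, 24:pt, 25:F, 26:F, 27:F, 28:F edges: (18,3,has); (18,15,has); (18,17,has); (19,6,has); (19,15,has); (19,16,has); (20,9,has); (20,16,has); (20,17,has); (21,15,has); (21,16,has); (21,17,has); (25,1,has); (25,22,has); (25,24,has); (26,8,has); (26,22,has); (26,23,has); (27,9,has); (27,23,has); (27,24,has); (28,22,has); (28,23,has); (28,24,has)
final:
nodes: 1:pt, 3:pt, 6:pt, 8:pt, 9:pt, 11:pt, 15:pt, 16:pt, 17:pt, 18:F, 19:F, 20:F, 21:F, 22:pt, 23:pt, 24:pt, 25:F, 26:F, 27:F, 28:F
edges: (18,3,has); (18,15,has); (18,17,has); (19,6,has); (19,15,has); (19,16,has); (20,9,has); (20,16,has); (20,17,has); (21,15,has); (21,16,has); (21,17,has); (25,1,has); (25,22,has); (25,24,has); (26,8,has); (26,22,has); (26,23,has); (27,9,has); (27,23,has); (27,24,has); (28,22,has); (28,23,has); (28,24,has)


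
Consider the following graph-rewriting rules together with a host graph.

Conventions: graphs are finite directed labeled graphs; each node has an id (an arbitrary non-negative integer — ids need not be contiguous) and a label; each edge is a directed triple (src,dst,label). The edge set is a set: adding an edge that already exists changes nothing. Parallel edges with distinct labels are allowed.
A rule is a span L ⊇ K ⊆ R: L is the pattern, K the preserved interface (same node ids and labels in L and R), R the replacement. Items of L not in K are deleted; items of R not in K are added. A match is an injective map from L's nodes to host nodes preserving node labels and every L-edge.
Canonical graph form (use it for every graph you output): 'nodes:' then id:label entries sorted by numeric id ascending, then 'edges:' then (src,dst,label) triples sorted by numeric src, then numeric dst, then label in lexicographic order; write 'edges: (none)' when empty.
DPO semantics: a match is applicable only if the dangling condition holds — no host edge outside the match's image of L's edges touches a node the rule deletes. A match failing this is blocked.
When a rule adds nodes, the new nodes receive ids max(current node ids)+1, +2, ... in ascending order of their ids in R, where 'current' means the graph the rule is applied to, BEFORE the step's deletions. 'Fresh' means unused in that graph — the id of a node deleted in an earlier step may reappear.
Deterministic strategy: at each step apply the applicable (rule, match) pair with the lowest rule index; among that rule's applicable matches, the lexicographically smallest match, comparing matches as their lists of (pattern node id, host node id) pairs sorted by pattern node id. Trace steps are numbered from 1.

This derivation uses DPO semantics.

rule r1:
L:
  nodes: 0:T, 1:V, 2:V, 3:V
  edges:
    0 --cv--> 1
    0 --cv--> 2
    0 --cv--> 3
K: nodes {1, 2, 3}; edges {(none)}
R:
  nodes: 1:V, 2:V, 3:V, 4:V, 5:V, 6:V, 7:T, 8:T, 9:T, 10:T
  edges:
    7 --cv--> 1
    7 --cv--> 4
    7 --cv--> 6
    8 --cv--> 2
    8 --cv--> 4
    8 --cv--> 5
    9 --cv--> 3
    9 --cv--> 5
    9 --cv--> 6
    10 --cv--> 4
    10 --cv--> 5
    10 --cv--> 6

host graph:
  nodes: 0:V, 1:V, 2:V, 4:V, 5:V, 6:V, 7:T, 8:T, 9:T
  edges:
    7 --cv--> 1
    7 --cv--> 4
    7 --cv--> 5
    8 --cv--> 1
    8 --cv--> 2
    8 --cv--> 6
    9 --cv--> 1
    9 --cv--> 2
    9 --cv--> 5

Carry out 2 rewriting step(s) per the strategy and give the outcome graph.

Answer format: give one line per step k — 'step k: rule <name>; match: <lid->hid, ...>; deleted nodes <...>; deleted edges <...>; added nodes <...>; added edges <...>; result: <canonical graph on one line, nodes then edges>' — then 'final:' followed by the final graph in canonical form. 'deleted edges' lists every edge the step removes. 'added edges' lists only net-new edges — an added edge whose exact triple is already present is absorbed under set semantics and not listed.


step 1: rule r1; match: 0->7, 1->1, 2->4, 3->5; deleted nodes 7; deleted edges (7,1,cv); (7,4,cv); (7,5,cv); added nodes 10, 11, 12, 13, 14, 15, 16; added edges (13,1,cv); (13,10,cv); (13,12,cv); (14,4,cv); (14,10,cv); (14,11,cv); (15,5,cv); (15,11,cv); (15,12,cv); (16,10,cv); (16,11,cv); (16,12,cv); result: nodes: 0:V, 1:V, 2:V, 4:V, 5:V, 6:V, 8:T, 9:T, 10:V, 11:V, 12:V, 13:T, 14:T, 15:T, 16:T edges: (8,1,cv); (8,2,cv); (8,6,cv); (9,1,cv); (9,2,cv); (9,5,cv); (13,1,cv); (13,10,cv); (13,12,cv); (14,4,cv); (14,10,cv); (14,11,cv); (15,5,cv); (15,11,cv); (15,12,cv); (16,10,cv); (16,11,cv); (16,12,cv)
step 2: rule r1; match: 0->8, 1->1, 2->2, 3->6; deleted nodes 8; deleted edges (8,1,cv); (8,2,cv); (8,6,cv); added nodes 17, 18, 19, 20, 21, 22, 23; added edges (20,1,cv); (20,17,cv); (20,19,cv); (21,2,cv); (21,17,cv); (21,18,cv); (22,6,cv); (22,18,cv); (22,19,cv); (23,17,cv); (23,18,cv); (23,19,cv); result: nodes: 0:V, 1:V, 2:V, 4:V, 5:V, 6:V, 9:T, 10:V, 11:V, 12:V, 13:T, 14:T, 15:T, 16:T, 17:V, 18:V, 19:V, 20:T, 21:T, 22:T, 23:T edges: (9,1,cv); (9,2,cv); (9,5,cv); (13,1,cv); (13,10,cv); (13,12,cv); (14,4,cv); (14,10,cv); (14,11,cv); (15,5,cv); (15,11,cv); (15,12,cv); (16,10,cv); (16,11,cv); (16,12,cv); (20,1,cv); (20,17,cv); (20,19,cv); (21,2,cv); (21,17,cv); (21,18,cv); (22,6,cv); (22,18,cv); (22,19,cv); (23,17,cv); (23,18,cv); (23,19,cv)
final:
nodes: 0:V, 1:V, 2:V, 4:V, 5:V, 6:V, 9:T, 10:V, 11:V, 12:V, 13:T, 14:T, 15:T, 16:T, 17:V, 18:V, 19:V, 20:T, 21:T, 22:T, 23:T
edges: (9,1,cv); (9,2,cv); (9,5,cv); (13,1,cv); (13,10,cv); (13,12,cv); (14,4,cv); (14,10,cv); (14,11,cv); (15,5,cv); (15,11,cv); (15,12,cv); (16,10,cv); (16,11,cv); (16,12,cv); (20,1,cv); (20,17,cv); (20,19,cv); (21,2,cv); (21,17,cv); (21,18,cv); (22,6,cv); (22,18,cv); (22,19,cv); (23,17,cv); (23,18,cv); (23,19,cv)


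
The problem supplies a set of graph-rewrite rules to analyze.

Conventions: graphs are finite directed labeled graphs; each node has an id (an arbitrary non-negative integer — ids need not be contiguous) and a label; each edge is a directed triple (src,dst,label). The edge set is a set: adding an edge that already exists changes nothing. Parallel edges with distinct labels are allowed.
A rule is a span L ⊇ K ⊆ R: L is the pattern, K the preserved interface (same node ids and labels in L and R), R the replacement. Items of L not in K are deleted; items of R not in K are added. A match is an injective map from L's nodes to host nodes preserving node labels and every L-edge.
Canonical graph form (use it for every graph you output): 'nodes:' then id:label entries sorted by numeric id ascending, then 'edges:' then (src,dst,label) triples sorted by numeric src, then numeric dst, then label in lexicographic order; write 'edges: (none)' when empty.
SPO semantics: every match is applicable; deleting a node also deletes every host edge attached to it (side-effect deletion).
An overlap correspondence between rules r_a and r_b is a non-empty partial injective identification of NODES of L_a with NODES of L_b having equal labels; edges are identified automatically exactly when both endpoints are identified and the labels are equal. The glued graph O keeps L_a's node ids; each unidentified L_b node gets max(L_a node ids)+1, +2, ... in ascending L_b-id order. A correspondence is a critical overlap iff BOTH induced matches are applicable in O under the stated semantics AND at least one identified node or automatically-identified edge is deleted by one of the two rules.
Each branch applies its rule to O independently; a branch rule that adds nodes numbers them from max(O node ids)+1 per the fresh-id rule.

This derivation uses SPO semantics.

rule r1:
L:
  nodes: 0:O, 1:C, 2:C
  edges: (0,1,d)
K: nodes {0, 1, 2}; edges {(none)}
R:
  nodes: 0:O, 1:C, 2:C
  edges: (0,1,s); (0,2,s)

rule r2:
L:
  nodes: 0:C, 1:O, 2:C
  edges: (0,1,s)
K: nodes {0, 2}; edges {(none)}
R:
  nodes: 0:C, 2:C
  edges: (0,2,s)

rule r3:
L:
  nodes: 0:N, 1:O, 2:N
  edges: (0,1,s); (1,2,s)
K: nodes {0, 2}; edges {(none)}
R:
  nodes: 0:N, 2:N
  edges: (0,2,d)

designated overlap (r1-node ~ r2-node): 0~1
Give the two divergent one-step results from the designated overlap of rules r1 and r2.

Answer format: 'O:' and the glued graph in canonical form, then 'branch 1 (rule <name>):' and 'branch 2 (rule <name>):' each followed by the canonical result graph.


O:
nodes: 0:O, 1:C, 2:C, 3:C, 4:C
edges: (0,1,d); (3,0,s)
branch 1 (rule r1):
nodes: 0:O, 1:C, 2:C, 3:C, 4:C
edges: (0,1,s); (0,2,s); (3,0,s)
branch 2 (rule r2):
nodes: 1:C, 2:C, 3:C, 4:C
edges: (3,4,s)


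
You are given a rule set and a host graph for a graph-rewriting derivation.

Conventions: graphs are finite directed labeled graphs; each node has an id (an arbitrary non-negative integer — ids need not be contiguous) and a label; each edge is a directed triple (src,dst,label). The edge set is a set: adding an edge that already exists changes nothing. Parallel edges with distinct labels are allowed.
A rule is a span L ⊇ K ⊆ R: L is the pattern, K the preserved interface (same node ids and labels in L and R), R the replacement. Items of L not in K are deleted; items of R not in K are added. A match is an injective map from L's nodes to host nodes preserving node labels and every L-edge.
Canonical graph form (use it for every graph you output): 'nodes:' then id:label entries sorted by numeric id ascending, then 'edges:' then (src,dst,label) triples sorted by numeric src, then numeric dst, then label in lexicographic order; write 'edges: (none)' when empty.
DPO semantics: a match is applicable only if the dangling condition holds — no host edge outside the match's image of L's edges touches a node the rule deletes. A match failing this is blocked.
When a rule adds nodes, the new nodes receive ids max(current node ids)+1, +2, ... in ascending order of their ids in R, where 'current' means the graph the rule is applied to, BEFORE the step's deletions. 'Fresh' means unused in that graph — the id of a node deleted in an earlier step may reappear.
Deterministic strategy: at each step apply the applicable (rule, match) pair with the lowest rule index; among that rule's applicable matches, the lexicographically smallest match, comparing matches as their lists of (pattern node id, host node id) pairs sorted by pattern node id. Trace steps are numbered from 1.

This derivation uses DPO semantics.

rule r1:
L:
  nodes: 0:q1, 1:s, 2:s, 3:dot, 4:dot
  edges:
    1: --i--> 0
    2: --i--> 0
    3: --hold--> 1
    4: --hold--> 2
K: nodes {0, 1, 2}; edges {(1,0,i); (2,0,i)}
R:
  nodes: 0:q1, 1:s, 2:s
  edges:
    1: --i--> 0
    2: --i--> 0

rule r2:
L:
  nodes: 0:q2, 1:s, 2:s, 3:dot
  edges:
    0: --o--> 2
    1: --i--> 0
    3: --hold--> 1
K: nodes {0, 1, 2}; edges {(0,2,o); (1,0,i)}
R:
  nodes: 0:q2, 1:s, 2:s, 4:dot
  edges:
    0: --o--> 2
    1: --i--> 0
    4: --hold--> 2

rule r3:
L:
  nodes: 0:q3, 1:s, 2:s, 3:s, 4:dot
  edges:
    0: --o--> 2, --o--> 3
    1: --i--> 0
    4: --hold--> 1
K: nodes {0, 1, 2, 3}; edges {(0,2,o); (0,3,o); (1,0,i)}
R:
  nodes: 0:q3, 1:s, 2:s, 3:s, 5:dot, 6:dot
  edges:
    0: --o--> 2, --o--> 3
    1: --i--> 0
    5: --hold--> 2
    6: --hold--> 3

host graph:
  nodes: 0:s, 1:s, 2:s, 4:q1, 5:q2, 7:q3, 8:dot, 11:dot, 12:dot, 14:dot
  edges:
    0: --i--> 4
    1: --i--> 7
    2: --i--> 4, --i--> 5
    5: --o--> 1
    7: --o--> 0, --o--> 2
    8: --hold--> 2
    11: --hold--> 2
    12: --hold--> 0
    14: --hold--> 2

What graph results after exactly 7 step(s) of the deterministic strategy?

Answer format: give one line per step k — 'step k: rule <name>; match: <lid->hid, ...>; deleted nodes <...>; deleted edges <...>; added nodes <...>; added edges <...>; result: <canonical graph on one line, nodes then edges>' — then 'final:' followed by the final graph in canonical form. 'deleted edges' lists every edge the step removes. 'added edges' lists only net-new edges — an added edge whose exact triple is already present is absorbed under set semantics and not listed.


step 1: rule r1; match: 0->4, 1->0, 2->2, 3->12, 4->8; deleted nodes 8, 12; deleted edges (8,2,hold); (12,0,hold); added nodes (none); added edges (none); result: nodes: 0:s, 1:s, 2:s, 4:q1, 5:q2, 7:q3, 11:dot, 14:dot edges: (0,4,i); (1,7,i); (2,4,i); (2,5,i); (5,1,o); (7,0,o); (7,2,o); (11,2,hold); (14,2,hold)
step 2: rule r2; match: 0->5, 1->2, 2->1, 3->11; deleted nodes 11; deleted edges (11,2,hold); added nodes 15; added edges (15,1,hold); result: nodes: 0:s, 1:s, 2:s, 4:q1, 5:q2, 7:q3, 14:dot, 15:dot edges: (0,4,i); (1,7,i); (2,4,i); (2,5,i); (5,1,o); (7,0,o); (7,2,o); (14,2,hold); (15,1,hold)
step 3: rule r2; match: 0->5, 1->2, 2->1, 3->14; deleted nodes 14; deleted edges (14,2,hold); added nodes 16; added edges (16,1,hold); result: nodes: 0:s, 1:s, 2:s, 4:q1, 5:q2, 7:q3, 15:dot, 16:dot edges: (0,4,i); (1,7,i); (2,4,i); (2,5,i); (5,1,o); (7,0,o); (7,2,o); (15,1,hold); (16,1,hold)
step 4: rule r3; match: 0->7, 1->1, 2->0, 3->2, 4->15; deleted nodes 15; deleted edges (15,1,hold); added nodes 17, 18; added edges (17,0,hold); (18,2,hold); result: nodes: 0:s, 1:s, 2:s, 4:q1, 5:q2, 7:q3, 16:dot, 17:dot, 18:dot edges: (0,4,i); (1,7,i); (2,4,i); (2,5,i); (5,1,o); (7,0,o); (7,2,o); (16,1,hold); (17,0,hold); (18,2,hold)
step 5: rule r1; match: 0->4, 1->0, 2->2, 3->17, 4->18; deleted nodes 17, 18; deleted edges (17,0,hold); (18,2,hold); added nodes (none); added edges (none); result: nodes: 0:s, 1:s, 2:s, 4:q1, 5:q2, 7:q3, 16:dot edges: (0,4,i); (1,7,i); (2,4,i); (2,5,i); (5,1,o); (7,0,o); (7,2,o); (16,1,hold)
step 6: rule r3; match: 0->7, 1->1, 2->0, 3->2, 4->16; deleted nodes 16; deleted edges (16,1,hold); added nodes 17, 18; added edges (17,0,hold); (18,2,hold); result: nodes: 0:s, 1:s, 2:s, 4:q1, 5:q2, 7:q3, 17:dot, 18:dot edges: (0,4,i); (1,7,i); (2,4,i); (2,5,i); (5,1,o); (7,0,o); (7,2,o); (17,0,hold); (18,2,hold)
step 7: rule r1; match: 0->4, 1->0, 2->2, 3->17, 4->18; deleted nodes 17, 18; deleted edges (17,0,hold); (18,2,hold); added nodes (none); added edges (none); result: nodes: 0:s, 1:s, 2:s, 4:q1, 5:q2, 7:q3 edges: (0,4,i); (1,7,i); (2,4,i); (2,5,i); (5,1,o); (7,0,o); (7,2,o)
final:
nodes: 0:s, 1:s, 2:s, 4:q1, 5:q2, 7:q3
edges: (0,4,i); (1,7,i); (2,4,i); (2,5,i); (5,1,o); (7,0,o); (7,2,o)


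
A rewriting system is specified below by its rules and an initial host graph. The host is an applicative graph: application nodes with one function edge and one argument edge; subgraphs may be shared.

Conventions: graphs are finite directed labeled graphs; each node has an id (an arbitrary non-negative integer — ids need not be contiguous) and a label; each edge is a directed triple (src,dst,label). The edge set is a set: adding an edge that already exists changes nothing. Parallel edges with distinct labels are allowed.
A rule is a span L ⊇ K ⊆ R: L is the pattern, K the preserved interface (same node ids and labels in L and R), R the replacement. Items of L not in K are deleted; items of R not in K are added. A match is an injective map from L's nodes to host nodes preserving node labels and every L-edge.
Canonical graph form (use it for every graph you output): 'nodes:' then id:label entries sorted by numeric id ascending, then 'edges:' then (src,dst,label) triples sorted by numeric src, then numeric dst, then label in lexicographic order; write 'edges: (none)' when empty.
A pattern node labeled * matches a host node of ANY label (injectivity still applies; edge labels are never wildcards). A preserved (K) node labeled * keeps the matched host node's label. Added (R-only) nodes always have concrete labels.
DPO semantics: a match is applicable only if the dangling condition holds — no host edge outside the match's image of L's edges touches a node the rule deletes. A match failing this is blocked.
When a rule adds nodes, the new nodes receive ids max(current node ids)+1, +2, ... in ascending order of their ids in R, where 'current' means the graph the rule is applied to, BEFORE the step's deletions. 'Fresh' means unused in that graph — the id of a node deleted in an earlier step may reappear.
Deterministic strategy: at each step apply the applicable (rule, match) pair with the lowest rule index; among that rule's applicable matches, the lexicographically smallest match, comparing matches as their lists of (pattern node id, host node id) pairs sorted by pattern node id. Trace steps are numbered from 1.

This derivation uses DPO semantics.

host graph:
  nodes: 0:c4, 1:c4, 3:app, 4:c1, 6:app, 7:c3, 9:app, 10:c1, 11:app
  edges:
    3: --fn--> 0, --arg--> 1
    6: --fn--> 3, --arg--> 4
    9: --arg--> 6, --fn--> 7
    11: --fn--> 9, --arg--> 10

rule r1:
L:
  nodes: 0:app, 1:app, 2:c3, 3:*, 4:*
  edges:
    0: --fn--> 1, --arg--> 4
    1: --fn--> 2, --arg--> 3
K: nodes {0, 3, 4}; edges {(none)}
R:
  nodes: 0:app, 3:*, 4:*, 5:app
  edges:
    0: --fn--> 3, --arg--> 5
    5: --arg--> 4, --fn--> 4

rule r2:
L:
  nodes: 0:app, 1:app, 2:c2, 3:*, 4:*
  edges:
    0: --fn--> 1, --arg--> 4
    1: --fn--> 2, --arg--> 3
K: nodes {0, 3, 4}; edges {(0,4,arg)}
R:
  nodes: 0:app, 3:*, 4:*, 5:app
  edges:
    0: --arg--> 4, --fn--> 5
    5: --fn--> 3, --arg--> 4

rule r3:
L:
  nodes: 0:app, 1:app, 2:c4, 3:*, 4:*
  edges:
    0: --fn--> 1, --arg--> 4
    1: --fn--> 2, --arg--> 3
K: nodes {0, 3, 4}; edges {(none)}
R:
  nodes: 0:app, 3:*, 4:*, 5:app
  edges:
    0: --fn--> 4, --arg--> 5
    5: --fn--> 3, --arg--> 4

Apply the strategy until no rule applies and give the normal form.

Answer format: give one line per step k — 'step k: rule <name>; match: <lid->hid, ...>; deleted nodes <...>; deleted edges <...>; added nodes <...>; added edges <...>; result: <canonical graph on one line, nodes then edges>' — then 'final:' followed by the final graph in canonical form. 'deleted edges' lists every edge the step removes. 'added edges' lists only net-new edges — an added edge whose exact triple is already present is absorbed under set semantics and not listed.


step 1: rule r1; match: 0->11, 1->9, 2->7, 3->6, 4->10; deleted nodes 7, 9; deleted edges (9,6,arg); (9,7,fn); (11,9,fn); (11,10,arg); added nodes 12; added edges (11,6,fn); (11,12,arg); (12,10,arg); (12,10,fn); result: nodes: 0:c4, 1:c4, 3:app, 4:c1, 6:app, 10:c1, 11:app, 12:app edges: (3,0,fn); (3,1,arg); (6,3,fn); (6,4,arg); (11,6,fn); (11,12,arg); (12,10,arg); (12,10,fn)
step 2: rule r3; match: 0->6, 1->3, 2->0, 3->1, 4->4; deleted nodes 0, 3; deleted edges (3,0,fn); (3,1,arg); (6,3,fn); (6,4,arg); added nodes 13; added edges (6,4,fn); (6,13,arg); (13,1,fn); (13,4,arg); result: nodes: 1:c4, 4:c1, 6:app, 10:c1, 11:app, 12:app, 13:app edges: (6,4,fn); (6,13,arg); (11,6,fn); (11,12,arg); (12,10,arg); (12,10,fn); (13,1,fn); (13,4,arg)
final:
nodes: 1:c4, 4:c1, 6:app, 10:c1, 11:app, 12:app, 13:app
edges: (6,4,fn); (6,13,arg); (11,6,fn); (11,12,arg); (12,10,arg); (12,10,fn); (13,1,fn); (13,4,arg)


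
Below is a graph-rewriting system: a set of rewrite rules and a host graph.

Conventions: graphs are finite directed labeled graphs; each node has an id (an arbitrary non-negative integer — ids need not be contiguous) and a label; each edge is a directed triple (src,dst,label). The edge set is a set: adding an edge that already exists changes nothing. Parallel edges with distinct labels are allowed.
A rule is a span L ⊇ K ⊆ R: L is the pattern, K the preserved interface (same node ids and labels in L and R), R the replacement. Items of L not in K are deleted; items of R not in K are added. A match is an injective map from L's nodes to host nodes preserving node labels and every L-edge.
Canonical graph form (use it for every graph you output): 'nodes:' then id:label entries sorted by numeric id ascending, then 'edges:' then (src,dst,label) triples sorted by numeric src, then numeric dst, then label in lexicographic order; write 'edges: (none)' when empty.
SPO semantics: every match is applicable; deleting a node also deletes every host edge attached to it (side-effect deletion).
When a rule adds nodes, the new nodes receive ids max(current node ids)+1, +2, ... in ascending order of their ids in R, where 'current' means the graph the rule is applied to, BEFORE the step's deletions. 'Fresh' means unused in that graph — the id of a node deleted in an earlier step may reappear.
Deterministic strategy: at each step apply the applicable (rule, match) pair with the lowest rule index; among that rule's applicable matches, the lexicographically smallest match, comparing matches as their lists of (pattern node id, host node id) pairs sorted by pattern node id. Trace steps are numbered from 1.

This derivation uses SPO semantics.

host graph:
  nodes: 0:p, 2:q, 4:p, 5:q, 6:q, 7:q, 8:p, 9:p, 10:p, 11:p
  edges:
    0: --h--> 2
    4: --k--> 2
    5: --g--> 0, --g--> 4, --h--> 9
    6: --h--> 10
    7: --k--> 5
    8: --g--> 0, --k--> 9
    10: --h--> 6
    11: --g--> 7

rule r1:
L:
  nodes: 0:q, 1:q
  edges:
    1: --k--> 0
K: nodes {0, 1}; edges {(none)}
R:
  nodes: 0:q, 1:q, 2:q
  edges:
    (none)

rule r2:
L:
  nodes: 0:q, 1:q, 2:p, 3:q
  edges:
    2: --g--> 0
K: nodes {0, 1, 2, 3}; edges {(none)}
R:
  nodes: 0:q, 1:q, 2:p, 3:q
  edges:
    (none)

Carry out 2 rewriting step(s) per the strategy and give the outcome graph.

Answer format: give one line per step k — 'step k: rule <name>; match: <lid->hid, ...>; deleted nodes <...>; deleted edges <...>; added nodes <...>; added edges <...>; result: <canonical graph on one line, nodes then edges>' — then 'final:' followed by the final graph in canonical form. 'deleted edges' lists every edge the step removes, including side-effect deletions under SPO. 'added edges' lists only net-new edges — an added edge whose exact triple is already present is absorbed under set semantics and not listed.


step 1: rule r1; match: 0->5, 1->7; deleted nodes (none); deleted edges (7,5,k); added nodes 12; added edges (none); result: nodes: 0:p, 2:q, 4:p, 5:q, 6:q, 7:q, 8:p, 9:p, 10:p, 11:p, 12:q edges: (0,2,h); (4,2,k); (5,0,g); (5,4,g); (5,9,h); (6,10,h); (8,0,g); (8,9,k); (10,6,h); (11,7,g)
step 2: rule r2; match: 0->7, 1->2, 2->11, 3->5; deleted nodes (none); deleted edges (11,7,g); added nodes (none); added edges (none); result: nodes: 0:p, 2:q, 4:p, 5:q, 6:q, 7:q, 8:p, 9:p, 10:p, 11:p, 12:q edges: (0,2,h); (4,2,k); (5,0,g); (5,4,g); (5,9,h); (6,10,h); (8,0,g); (8,9,k); (10,6,h)
final:
nodes: 0:p, 2:q, 4:p, 5:q, 6:q, 7:q, 8:p, 9:p, 10:p, 11:p, 12:q
edges: (0,2,h); (4,2,k); (5,0,g); (5,4,g); (5,9,h); (6,10,h); (8,0,g); (8,9,k); (10,6,h)


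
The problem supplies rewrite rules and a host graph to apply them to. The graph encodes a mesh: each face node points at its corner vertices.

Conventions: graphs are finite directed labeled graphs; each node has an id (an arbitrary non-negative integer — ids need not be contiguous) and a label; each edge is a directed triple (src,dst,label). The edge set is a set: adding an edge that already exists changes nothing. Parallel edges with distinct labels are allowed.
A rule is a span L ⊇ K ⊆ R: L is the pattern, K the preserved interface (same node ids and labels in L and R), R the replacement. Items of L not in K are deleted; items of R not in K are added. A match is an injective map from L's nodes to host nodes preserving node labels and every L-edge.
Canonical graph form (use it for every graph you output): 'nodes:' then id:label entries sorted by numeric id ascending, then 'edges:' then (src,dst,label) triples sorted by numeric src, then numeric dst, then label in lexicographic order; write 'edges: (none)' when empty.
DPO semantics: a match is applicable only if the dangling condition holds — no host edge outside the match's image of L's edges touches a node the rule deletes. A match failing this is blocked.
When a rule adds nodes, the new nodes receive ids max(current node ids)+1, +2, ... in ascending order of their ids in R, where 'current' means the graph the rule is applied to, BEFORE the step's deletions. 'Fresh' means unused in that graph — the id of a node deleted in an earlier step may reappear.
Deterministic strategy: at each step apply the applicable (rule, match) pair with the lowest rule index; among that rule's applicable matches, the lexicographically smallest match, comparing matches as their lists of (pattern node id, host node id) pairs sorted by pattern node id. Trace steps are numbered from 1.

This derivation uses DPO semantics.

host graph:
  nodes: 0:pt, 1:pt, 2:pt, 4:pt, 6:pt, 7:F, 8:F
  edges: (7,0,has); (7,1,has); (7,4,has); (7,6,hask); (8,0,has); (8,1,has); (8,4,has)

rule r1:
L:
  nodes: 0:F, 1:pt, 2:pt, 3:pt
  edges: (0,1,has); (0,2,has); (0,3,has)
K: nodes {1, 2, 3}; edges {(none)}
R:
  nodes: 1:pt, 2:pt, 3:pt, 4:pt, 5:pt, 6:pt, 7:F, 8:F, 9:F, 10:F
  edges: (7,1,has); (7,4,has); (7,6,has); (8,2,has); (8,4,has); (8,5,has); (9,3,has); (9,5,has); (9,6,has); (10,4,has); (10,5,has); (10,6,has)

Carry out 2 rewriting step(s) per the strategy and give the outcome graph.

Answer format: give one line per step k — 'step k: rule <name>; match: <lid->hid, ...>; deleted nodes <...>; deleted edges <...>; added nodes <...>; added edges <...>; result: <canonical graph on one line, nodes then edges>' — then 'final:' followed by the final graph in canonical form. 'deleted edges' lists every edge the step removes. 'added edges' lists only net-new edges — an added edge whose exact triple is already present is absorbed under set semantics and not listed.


step 1: rule r1; match: 0->8, 1->0, 2->1, 3->4; deleted nodes 8; deleted edges (8,0,has); (8,1,has); (8,4,has); added nodes 9, 10, 11, 12, 13, 14, 15; added edges (12,0,has); (12,9,has); (12,11,has); (13,1,has); (13,9,has); (13,10,has); (14,4,has); (14,10,has); (14,11,has); (15,9,has); (15,10,has); (15,11,has); result: nodes: 0:pt, 1:pt, 2:pt, 4:pt, 6:pt, 7:F, 9:pt, 10:pt, 11:pt, 12:F, 13:F, 14:F, 15:F edges: (7,0,has); (7,1,has); (7,4,has); (7,6,hask); (12,0,has); (12,9,has); (12,11,has); (13,1,has); (13,9,has); (13,10,has); (14,4,has); (14,10,has); (14,11,has); (15,9,has); (15,10,has); (15,11,has)
step 2: rule r1; match: 0->12, 1->0, 2->9, 3->11; deleted nodes 12; deleted edges (12,0,has); (12,9,has); (12,11,has); added nodes 16, 17, 18, 19, 20, 21, 22; added edges (19,0,has); (19,16,has); (19,18,has); (20,9,has); (20,16,has); (20,17,has); (21,11,has); (21,17,has); (21,18,has); (22,16,has); (22,17,has); (22,18,has); result: nodes: 0:pt, 1:pt, 2:pt, 4:pt, 6:pt, 7:F, 9:pt, 10:pt, 11:pt, 13:F, 14:F, 15:F, 16:pt, 17:pt, 18:pt, 19:F, 20:F, 21:F, 22:F edges: (7,0,has); (7,1,has); (7,4,has); (7,6,hask); (13,1,has); (13,9,has); (13,10,has); (14,4,has); (14,10,has); (14,11,has); (15,9,has); (15,10,has); (15,11,has); (19,0,has); (19,16,has); (19,18,has); (20,9,has); (20,16,has); (20,17,has); (21,11,has); (21,17,has); (21,18,has); (22,16,has); (22,17,has); (22,18,has)
final:
nodes: 0:pt, 1:pt, 2:pt, 4:pt, 6:pt, 7:F, 9:pt, 10:pt, 11:pt, 13:F, 14:F, 15:F, 16:pt, 17:pt, 18:pt, 19:F, 20:F, 21:F, 22:F
edges: (7,0,has); (7,1,has); (7,4,has); (7,6,hask); (13,1,has); (13,9,has); (13,10,has); (14,4,has); (14,10,has); (14,11,has); (15,9,has); (15,10,has); (15,11,has); (19,0,has); (19,16,has); (19,18,has); (20,9,has); (20,16,has); (20,17,has); (21,11,has); (21,17,has); (21,18,has); (22,16,has); (22,17,has); (22,18,has)


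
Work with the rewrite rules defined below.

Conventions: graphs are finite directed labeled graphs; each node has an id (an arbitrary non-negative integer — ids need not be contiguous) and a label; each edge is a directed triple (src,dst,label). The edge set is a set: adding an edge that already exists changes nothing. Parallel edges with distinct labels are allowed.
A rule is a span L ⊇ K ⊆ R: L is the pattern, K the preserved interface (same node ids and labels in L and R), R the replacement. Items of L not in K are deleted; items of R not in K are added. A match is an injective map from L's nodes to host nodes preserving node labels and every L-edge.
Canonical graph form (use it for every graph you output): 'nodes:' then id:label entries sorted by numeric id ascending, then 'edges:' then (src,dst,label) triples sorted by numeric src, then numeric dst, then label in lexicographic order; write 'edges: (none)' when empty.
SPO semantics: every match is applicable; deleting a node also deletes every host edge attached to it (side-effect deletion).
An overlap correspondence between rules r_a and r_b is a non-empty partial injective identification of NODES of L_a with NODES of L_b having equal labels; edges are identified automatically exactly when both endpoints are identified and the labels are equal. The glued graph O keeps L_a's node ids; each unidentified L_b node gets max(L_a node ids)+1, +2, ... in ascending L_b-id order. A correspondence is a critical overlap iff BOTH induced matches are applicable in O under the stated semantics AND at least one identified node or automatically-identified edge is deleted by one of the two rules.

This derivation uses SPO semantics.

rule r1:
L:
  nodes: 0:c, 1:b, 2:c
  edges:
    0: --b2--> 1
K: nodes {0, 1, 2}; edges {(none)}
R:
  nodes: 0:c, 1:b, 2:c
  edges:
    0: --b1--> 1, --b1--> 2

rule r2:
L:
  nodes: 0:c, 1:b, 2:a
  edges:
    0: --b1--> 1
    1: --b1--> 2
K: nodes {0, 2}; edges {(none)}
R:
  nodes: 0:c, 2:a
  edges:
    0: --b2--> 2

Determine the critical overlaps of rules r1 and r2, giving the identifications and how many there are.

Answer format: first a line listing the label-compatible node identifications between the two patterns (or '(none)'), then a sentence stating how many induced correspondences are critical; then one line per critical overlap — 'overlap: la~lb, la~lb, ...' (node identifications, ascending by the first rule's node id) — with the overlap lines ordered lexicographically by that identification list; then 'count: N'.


label-compatible node identifications between L(r1) and L(r2): 0~0, 1~1, 2~0
3 of the induced correspondences are critical overlaps of r1 and r2.
overlap: 0~0, 1~1
overlap: 1~1
overlap: 1~1, 2~0
count: 3
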